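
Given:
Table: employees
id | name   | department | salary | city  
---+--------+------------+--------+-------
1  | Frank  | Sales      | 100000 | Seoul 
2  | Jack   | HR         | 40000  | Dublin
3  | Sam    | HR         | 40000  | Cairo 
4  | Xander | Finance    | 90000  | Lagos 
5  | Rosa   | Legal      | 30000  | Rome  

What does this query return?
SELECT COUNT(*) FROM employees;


COUNT(*) counts all rows

5


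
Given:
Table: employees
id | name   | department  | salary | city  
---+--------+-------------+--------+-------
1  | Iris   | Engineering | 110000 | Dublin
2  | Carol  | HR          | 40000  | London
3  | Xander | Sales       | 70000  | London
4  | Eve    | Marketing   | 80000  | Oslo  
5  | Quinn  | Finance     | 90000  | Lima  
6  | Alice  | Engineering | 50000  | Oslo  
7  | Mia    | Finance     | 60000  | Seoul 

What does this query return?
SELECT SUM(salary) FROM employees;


SUM(salary) = 110000 + 40000 + 70000 + 80000 + 90000 + 50000 + 60000 = 500000

500000


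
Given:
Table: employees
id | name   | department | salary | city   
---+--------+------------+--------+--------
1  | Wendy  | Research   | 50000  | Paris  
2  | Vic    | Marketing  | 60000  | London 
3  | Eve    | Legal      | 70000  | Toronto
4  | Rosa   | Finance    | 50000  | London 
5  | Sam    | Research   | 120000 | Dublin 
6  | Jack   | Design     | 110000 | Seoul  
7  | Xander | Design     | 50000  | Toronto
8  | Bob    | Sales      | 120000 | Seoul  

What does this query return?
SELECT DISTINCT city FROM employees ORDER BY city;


All 'city' values (row order): Paris, London, Toronto, London, Dublin, Seoul, Toronto, Seoul
Removing duplicates leaves 5 unique value(s).

5 values:
Dublin
London
Paris
Seoul
Toronto


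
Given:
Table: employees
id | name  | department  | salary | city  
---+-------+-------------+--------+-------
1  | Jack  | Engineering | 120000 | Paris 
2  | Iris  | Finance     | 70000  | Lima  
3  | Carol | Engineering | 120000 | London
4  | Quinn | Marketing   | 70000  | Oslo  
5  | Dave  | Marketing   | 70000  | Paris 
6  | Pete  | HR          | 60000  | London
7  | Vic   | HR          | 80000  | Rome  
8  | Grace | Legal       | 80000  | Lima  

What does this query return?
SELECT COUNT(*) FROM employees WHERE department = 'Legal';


Counting rows where department = 'Legal'
  Grace -> MATCH


1


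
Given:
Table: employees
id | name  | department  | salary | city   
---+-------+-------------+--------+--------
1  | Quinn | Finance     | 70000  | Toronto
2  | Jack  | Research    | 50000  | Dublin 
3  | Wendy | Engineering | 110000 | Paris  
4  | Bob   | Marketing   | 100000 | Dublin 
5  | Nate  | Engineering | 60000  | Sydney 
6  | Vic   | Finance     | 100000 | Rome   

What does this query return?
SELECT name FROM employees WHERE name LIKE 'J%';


LIKE 'J%' matches names starting with 'J'
Matching: 1

1 rows:
Jack


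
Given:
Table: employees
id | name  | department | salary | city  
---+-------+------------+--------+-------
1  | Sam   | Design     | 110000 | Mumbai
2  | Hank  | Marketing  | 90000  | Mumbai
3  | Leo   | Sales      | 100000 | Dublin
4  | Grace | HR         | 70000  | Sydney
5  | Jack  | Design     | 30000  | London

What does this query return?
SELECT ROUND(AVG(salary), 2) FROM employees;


SUM(salary) = 400000
COUNT = 5
ROUND(AVG, 2) = ROUND(400000 / 5, 2) = 80000.0

80000.0


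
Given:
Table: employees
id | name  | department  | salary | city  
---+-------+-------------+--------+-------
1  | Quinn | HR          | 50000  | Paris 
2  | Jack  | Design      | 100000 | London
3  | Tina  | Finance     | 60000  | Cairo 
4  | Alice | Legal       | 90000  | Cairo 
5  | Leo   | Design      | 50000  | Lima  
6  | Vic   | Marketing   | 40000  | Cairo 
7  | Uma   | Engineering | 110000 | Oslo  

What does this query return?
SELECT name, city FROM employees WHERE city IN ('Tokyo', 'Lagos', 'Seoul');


Filtering: city IN ('Tokyo', 'Lagos', 'Seoul')
Matching: 0 rows

Empty result set (0 rows)


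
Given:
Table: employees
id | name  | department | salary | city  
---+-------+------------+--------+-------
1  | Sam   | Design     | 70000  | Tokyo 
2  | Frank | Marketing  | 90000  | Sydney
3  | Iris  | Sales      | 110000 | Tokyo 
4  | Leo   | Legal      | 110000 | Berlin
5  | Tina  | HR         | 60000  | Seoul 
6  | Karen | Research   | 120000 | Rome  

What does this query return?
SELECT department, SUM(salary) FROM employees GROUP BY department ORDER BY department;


Summing salary within each department:
  Design: 70000 = 70000
  HR: 60000 = 60000
  Legal: 110000 = 110000
  Marketing: 90000 = 90000
  Research: 120000 = 120000
  Sales: 110000 = 110000


6 groups:
Design, 70000
HR, 60000
Legal, 110000
Marketing, 90000
Research, 120000
Sales, 110000


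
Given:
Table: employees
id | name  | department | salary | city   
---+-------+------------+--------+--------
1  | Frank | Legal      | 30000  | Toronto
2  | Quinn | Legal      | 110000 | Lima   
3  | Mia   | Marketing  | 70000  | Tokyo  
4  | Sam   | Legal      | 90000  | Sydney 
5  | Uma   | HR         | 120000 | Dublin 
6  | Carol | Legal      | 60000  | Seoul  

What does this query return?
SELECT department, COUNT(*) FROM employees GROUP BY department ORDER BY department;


Assigning each row to its department group:
  Frank -> Legal
  Quinn -> Legal
  Mia -> Marketing
  Sam -> Legal
  Uma -> HR
  Carol -> Legal


3 groups:
HR, 1
Legal, 4
Marketing, 1


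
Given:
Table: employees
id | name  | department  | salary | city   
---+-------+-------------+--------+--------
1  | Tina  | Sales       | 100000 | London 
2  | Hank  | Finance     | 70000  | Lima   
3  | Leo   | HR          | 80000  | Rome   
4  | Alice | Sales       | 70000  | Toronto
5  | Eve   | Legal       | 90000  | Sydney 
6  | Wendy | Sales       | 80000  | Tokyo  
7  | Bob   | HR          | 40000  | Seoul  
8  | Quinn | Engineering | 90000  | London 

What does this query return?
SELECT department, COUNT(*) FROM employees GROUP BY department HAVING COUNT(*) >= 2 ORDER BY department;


Groups with count >= 2:
  HR: 2 -> PASS
  Sales: 3 -> PASS
  Engineering: 1 -> filtered out
  Finance: 1 -> filtered out
  Legal: 1 -> filtered out


2 groups:
HR, 2
Sales, 3


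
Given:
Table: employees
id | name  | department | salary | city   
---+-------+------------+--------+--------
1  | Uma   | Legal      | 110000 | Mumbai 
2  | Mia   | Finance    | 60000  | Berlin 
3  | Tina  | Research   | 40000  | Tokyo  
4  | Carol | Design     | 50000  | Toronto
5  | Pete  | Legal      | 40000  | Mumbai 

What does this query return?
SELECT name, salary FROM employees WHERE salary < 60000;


Filtering: salary < 60000
Matching: 3 rows

3 rows:
Tina, 40000
Carol, 50000
Pete, 40000


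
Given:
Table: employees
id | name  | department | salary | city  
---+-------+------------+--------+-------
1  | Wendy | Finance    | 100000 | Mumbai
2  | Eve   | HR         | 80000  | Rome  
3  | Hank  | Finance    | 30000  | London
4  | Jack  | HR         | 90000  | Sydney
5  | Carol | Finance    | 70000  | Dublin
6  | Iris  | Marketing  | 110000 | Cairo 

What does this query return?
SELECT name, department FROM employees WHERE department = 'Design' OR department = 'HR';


Filtering: department = 'Design' OR 'HR'
Matching: 2 rows

2 rows:
Eve, HR
Jack, HR


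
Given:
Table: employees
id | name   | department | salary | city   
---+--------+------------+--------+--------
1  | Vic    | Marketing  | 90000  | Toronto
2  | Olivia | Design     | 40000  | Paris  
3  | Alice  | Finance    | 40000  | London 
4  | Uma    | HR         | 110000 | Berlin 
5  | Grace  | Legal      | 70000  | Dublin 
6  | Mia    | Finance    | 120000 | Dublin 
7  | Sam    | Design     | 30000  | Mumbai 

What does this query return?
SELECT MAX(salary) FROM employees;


Salaries: 90000, 40000, 40000, 110000, 70000, 120000, 30000
MAX = 120000

120000


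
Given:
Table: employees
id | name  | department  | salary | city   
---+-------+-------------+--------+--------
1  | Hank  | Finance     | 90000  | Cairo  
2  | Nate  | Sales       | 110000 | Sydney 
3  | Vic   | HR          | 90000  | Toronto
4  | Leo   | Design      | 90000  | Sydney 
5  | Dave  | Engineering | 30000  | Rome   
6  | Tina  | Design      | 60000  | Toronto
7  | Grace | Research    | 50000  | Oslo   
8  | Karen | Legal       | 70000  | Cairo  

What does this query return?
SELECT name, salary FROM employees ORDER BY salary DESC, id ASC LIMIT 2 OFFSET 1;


Sort by salary DESC (id ASC tiebreak), then skip 1 and take 2
Rows 2 through 3

2 rows:
Hank, 90000
Vic, 90000


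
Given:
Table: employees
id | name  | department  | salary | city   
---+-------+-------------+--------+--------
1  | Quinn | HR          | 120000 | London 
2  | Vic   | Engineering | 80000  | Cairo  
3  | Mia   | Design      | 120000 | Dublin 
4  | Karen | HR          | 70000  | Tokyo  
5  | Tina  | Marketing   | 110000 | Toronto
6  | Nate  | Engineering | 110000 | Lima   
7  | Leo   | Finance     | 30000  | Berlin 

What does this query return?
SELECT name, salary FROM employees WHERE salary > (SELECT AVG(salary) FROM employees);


Subquery: AVG(salary) = 91428.57
Filtering: salary > 91428.57
  Quinn (120000) -> MATCH
  Mia (120000) -> MATCH
  Tina (110000) -> MATCH
  Nate (110000) -> MATCH


4 rows:
Quinn, 120000
Mia, 120000
Tina, 110000
Nate, 110000


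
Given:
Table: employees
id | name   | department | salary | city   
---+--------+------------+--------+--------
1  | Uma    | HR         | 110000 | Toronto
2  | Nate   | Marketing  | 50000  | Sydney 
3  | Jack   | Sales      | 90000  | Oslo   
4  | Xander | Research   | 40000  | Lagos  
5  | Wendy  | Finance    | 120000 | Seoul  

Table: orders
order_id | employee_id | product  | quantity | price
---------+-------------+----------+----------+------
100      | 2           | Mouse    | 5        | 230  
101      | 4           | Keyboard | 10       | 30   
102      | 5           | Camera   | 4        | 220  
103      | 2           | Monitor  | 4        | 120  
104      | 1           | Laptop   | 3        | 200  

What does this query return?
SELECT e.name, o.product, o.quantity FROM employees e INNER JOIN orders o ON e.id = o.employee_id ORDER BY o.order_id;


Joining employees.id = orders.employee_id:
  employee Nate (id=2) -> order Mouse
  employee Xander (id=4) -> order Keyboard
  employee Wendy (id=5) -> order Camera
  employee Nate (id=2) -> order Monitor
  employee Uma (id=1) -> order Laptop


5 rows:
Nate, Mouse, 5
Xander, Keyboard, 10
Wendy, Camera, 4
Nate, Monitor, 4
Uma, Laptop, 3


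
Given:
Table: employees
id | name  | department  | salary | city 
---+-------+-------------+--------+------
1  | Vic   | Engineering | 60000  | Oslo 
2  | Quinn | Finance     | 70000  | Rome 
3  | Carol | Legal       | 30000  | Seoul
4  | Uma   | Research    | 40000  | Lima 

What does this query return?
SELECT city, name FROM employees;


Projecting columns: city, name

4 rows:
Oslo, Vic
Rome, Quinn
Seoul, Carol
Lima, Uma


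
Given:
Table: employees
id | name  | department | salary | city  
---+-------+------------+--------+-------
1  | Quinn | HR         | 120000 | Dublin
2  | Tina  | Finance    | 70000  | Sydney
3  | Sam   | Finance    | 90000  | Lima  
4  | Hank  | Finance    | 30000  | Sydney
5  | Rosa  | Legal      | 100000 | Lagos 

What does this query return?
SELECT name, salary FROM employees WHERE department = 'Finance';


Filtering: department = 'Finance'
Matching rows: 3

3 rows:
Tina, 70000
Sam, 90000
Hank, 30000


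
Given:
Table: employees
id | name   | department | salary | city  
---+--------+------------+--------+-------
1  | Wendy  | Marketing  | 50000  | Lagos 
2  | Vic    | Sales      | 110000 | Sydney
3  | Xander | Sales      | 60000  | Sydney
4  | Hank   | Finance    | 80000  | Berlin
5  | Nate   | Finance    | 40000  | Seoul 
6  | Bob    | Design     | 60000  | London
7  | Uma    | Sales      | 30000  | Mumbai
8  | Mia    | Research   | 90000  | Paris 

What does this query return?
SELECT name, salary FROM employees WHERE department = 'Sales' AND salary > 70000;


Filtering: department = 'Sales' AND salary > 70000
Matching: 1 rows

1 rows:
Vic, 110000


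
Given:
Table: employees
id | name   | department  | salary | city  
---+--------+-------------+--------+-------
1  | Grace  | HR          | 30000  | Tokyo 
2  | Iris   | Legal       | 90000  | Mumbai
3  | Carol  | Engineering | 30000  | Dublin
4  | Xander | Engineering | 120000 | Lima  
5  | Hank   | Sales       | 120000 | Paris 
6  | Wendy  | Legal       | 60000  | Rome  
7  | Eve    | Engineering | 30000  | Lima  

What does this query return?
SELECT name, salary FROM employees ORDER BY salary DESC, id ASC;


Sorting by salary DESC, then id ASC for ties

7 rows:
Xander, 120000
Hank, 120000
Iris, 90000
Wendy, 60000
Grace, 30000
Carol, 30000
Eve, 30000


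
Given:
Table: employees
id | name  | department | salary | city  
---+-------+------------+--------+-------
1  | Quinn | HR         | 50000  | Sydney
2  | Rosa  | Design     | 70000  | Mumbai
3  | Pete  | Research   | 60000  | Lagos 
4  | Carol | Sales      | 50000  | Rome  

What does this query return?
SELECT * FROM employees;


SELECT * returns all 4 rows with all columns

4 rows:
1, Quinn, HR, 50000, Sydney
2, Rosa, Design, 70000, Mumbai
3, Pete, Research, 60000, Lagos
4, Carol, Sales, 50000, Rome


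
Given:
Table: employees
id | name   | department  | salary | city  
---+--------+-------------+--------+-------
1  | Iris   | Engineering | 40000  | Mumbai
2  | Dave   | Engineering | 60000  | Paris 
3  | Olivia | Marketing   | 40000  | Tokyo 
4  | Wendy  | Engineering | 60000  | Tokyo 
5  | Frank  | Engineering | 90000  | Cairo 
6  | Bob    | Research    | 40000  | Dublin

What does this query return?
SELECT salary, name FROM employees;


Projecting columns: salary, name

6 rows:
40000, Iris
60000, Dave
40000, Olivia
60000, Wendy
90000, Frank
40000, Bob


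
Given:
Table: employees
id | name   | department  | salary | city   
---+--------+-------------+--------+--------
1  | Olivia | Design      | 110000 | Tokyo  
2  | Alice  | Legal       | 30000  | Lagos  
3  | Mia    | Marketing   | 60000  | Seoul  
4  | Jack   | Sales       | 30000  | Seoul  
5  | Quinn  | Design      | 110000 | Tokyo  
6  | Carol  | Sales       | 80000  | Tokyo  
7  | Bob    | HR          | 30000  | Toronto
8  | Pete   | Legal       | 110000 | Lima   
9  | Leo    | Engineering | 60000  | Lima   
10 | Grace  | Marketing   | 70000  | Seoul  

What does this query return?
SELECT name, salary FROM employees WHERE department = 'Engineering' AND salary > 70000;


Filtering: department = 'Engineering' AND salary > 70000
Matching: 0 rows

Empty result set (0 rows)


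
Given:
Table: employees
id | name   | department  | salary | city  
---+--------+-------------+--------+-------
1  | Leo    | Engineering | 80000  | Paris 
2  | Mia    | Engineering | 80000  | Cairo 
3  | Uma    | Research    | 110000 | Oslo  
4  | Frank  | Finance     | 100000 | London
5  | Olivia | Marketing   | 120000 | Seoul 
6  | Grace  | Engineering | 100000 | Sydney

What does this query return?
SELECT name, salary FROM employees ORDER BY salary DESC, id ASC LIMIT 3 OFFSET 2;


Sort by salary DESC (id ASC tiebreak), then skip 2 and take 3
Rows 3 through 5

3 rows:
Frank, 100000
Grace, 100000
Leo, 80000


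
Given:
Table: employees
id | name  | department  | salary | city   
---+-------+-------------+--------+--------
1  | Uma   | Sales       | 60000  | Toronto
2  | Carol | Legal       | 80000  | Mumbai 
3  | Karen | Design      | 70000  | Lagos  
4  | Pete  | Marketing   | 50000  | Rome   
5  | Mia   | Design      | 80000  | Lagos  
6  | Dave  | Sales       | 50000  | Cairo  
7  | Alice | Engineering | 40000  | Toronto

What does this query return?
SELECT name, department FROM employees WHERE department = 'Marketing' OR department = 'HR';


Filtering: department = 'Marketing' OR 'HR'
Matching: 1 rows

1 rows:
Pete, Marketing


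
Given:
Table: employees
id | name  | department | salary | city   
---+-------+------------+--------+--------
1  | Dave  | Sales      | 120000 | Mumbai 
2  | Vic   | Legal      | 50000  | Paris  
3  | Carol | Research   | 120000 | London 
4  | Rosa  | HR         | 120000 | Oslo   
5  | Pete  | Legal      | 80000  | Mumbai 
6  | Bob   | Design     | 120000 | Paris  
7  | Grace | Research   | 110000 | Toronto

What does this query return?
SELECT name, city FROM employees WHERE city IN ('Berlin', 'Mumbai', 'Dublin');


Filtering: city IN ('Berlin', 'Mumbai', 'Dublin')
Matching: 2 rows

2 rows:
Dave, Mumbai
Pete, Mumbai


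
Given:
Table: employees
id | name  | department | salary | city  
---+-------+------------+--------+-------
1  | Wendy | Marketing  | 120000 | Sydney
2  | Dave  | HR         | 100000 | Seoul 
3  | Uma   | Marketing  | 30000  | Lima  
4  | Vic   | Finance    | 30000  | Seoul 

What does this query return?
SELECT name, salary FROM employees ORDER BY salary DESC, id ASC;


Sorting by salary DESC, then id ASC for ties

4 rows:
Wendy, 120000
Dave, 100000
Uma, 30000
Vic, 30000


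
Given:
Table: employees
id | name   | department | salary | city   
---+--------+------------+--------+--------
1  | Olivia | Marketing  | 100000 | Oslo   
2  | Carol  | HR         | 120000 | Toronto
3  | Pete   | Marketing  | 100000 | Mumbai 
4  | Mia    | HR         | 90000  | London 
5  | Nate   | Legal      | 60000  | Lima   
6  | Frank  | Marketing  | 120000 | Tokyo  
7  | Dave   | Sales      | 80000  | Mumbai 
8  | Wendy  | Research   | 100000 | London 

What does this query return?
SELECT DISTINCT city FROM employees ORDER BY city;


All 'city' values (row order): Oslo, Toronto, Mumbai, London, Lima, Tokyo, Mumbai, London
Removing duplicates leaves 6 unique value(s).

6 values:
Lima
London
Mumbai
Oslo
Tokyo
Toronto


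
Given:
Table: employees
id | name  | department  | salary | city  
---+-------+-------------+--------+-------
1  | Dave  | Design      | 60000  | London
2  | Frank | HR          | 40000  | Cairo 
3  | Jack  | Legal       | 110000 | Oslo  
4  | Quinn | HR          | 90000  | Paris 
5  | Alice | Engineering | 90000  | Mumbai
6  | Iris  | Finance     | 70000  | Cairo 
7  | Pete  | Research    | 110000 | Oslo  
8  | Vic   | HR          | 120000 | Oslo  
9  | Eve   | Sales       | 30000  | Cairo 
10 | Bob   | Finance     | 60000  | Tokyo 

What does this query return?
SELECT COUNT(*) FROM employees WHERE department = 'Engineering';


Counting rows where department = 'Engineering'
  Alice -> MATCH


1


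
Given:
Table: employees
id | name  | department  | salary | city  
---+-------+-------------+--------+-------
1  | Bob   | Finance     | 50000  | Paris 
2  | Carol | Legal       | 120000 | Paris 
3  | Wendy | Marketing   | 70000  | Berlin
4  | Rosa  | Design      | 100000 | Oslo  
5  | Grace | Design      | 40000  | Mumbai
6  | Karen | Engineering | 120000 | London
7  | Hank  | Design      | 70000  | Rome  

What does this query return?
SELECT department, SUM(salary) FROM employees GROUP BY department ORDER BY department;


Summing salary within each department:
  Design: 100000 + 40000 + 70000 = 210000
  Engineering: 120000 = 120000
  Finance: 50000 = 50000
  Legal: 120000 = 120000
  Marketing: 70000 = 70000


5 groups:
Design, 210000
Engineering, 120000
Finance, 50000
Legal, 120000
Marketing, 70000


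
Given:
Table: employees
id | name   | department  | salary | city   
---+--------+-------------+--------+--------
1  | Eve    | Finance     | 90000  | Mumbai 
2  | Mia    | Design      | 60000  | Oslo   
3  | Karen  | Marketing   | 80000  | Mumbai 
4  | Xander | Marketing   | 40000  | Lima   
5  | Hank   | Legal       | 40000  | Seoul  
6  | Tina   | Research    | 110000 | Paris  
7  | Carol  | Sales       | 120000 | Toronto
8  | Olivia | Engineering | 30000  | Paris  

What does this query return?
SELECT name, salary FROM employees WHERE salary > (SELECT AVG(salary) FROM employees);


Subquery: AVG(salary) = 71250.0
Filtering: salary > 71250.0
  Eve (90000) -> MATCH
  Karen (80000) -> MATCH
  Tina (110000) -> MATCH
  Carol (120000) -> MATCH


4 rows:
Eve, 90000
Karen, 80000
Tina, 110000
Carol, 120000


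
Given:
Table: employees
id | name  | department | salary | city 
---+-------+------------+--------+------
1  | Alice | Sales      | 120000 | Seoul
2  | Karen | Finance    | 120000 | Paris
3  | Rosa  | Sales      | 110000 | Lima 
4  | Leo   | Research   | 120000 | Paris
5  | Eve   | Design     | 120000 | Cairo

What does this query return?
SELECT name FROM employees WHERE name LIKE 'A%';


LIKE 'A%' matches names starting with 'A'
Matching: 1

1 rows:
Alice


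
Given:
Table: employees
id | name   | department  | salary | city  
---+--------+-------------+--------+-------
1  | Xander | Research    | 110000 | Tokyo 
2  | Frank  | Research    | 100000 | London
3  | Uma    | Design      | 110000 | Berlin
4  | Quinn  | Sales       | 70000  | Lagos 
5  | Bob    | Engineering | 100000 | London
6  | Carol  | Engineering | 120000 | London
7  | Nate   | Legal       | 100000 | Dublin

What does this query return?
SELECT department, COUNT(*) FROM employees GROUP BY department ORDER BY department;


Assigning each row to its department group:
  Xander -> Research
  Frank -> Research
  Uma -> Design
  Quinn -> Sales
  Bob -> Engineering
  Carol -> Engineering
  Nate -> Legal


5 groups:
Design, 1
Engineering, 2
Legal, 1
Research, 2
Sales, 1


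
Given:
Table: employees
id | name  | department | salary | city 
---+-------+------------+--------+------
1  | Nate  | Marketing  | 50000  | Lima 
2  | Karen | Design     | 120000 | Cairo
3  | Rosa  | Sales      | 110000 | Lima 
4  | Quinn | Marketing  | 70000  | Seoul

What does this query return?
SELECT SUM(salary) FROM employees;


SUM(salary) = 50000 + 120000 + 110000 + 70000 = 350000

350000


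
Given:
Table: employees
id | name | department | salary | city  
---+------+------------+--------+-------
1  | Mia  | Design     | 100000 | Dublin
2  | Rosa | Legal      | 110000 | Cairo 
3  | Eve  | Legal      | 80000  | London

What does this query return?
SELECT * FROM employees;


SELECT * returns all 3 rows with all columns

3 rows:
1, Mia, Design, 100000, Dublin
2, Rosa, Legal, 110000, Cairo
3, Eve, Legal, 80000, London


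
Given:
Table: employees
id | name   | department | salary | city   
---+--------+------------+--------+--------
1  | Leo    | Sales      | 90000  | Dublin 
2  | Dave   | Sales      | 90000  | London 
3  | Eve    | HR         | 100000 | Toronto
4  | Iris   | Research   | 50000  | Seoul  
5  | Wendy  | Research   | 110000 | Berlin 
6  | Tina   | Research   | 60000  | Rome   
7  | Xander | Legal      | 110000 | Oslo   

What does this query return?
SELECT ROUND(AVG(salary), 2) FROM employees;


SUM(salary) = 610000
COUNT = 7
ROUND(AVG, 2) = ROUND(610000 / 7, 2) = 87142.86

87142.86


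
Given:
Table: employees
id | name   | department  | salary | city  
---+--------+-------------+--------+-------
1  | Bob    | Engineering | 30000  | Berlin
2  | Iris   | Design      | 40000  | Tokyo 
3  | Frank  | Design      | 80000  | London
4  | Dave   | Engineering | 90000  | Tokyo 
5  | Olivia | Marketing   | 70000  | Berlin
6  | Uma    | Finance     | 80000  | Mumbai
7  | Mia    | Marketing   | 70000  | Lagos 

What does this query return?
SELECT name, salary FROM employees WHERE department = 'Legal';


Filtering: department = 'Legal'
Matching rows: 0

Empty result set (0 rows)


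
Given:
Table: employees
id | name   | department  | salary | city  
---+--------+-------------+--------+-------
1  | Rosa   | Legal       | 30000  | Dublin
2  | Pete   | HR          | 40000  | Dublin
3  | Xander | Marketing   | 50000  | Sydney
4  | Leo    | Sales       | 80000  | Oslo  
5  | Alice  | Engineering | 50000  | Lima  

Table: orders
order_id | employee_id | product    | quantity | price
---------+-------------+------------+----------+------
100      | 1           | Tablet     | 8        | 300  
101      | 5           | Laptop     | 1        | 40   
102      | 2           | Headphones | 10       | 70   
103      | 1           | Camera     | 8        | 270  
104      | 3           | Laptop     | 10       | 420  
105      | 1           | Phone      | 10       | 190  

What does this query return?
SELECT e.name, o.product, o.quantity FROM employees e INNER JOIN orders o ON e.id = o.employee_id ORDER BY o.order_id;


Joining employees.id = orders.employee_id:
  employee Rosa (id=1) -> order Tablet
  employee Alice (id=5) -> order Laptop
  employee Pete (id=2) -> order Headphones
  employee Rosa (id=1) -> order Camera
  employee Xander (id=3) -> order Laptop
  employee Rosa (id=1) -> order Phone


6 rows:
Rosa, Tablet, 8
Alice, Laptop, 1
Pete, Headphones, 10
Rosa, Camera, 8
Xander, Laptop, 10
Rosa, Phone, 10


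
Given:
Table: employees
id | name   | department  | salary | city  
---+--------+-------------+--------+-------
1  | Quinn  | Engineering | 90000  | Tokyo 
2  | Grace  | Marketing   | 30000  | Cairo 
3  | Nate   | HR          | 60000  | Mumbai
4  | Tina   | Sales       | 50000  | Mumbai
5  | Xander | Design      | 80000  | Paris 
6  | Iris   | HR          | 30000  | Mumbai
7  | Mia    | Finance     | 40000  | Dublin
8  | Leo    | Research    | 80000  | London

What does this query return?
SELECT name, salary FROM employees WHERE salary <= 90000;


Filtering: salary <= 90000
Matching: 8 rows

8 rows:
Quinn, 90000
Grace, 30000
Nate, 60000
Tina, 50000
Xander, 80000
Iris, 30000
Mia, 40000
Leo, 80000


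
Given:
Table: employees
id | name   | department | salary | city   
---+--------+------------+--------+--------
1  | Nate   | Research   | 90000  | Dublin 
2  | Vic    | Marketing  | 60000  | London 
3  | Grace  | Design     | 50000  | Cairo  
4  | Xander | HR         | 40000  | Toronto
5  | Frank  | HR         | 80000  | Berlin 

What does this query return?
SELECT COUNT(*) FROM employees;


COUNT(*) counts all rows

5


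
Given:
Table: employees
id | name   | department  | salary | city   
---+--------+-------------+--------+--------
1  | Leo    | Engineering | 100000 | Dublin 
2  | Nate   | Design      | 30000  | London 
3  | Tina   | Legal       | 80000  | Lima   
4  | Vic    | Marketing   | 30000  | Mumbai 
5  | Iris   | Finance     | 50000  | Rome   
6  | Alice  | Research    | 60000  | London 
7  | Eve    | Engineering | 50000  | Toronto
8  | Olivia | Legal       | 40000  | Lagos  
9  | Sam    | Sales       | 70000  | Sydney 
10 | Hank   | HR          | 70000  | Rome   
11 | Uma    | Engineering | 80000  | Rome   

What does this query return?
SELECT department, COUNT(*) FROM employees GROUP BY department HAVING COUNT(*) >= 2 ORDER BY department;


Groups with count >= 2:
  Engineering: 3 -> PASS
  Legal: 2 -> PASS
  Design: 1 -> filtered out
  Finance: 1 -> filtered out
  HR: 1 -> filtered out
  Marketing: 1 -> filtered out
  Research: 1 -> filtered out
  Sales: 1 -> filtered out


2 groups:
Engineering, 3
Legal, 2


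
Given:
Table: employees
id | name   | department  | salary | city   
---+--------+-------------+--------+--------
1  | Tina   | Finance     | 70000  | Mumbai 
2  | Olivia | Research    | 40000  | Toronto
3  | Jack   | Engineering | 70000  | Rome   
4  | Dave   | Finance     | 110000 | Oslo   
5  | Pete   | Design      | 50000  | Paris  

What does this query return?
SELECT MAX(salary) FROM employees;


Salaries: 70000, 40000, 70000, 110000, 50000
MAX = 110000

110000


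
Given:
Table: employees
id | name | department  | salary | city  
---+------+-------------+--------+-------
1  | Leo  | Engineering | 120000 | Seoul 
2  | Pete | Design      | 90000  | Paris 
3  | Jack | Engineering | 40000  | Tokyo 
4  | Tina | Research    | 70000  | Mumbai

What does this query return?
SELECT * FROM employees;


SELECT * returns all 4 rows with all columns

4 rows:
1, Leo, Engineering, 120000, Seoul
2, Pete, Design, 90000, Paris
3, Jack, Engineering, 40000, Tokyo
4, Tina, Research, 70000, Mumbai


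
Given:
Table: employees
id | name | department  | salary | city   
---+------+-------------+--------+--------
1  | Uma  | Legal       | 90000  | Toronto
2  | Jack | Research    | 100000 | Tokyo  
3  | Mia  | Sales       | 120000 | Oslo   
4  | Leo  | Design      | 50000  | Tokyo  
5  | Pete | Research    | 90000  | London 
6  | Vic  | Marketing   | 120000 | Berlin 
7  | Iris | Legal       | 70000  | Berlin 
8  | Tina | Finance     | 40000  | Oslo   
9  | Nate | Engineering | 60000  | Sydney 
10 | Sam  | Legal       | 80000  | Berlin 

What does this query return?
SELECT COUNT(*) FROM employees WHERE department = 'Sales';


Counting rows where department = 'Sales'
  Mia -> MATCH


1


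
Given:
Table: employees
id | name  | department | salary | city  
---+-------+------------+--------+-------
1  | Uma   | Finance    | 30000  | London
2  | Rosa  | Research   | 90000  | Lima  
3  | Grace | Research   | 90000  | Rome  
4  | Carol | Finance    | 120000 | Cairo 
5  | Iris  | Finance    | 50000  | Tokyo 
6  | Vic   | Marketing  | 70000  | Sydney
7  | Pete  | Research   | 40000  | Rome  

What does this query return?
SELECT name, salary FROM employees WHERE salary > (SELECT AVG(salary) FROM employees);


Subquery: AVG(salary) = 70000.0
Filtering: salary > 70000.0
  Rosa (90000) -> MATCH
  Grace (90000) -> MATCH
  Carol (120000) -> MATCH


3 rows:
Rosa, 90000
Grace, 90000
Carol, 120000


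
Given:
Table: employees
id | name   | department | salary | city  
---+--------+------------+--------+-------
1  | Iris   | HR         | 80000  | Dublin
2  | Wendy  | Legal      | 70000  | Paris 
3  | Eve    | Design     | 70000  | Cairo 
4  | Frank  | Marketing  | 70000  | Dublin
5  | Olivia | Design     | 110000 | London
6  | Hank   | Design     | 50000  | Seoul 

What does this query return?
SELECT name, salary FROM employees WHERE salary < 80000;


Filtering: salary < 80000
Matching: 4 rows

4 rows:
Wendy, 70000
Eve, 70000
Frank, 70000
Hank, 50000


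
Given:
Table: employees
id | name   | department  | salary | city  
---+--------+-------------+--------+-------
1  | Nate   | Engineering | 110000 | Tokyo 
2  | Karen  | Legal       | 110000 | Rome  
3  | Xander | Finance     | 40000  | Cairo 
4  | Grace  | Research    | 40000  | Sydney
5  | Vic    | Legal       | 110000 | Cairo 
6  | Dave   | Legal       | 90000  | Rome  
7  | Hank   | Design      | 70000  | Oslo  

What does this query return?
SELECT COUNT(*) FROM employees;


COUNT(*) counts all rows

7


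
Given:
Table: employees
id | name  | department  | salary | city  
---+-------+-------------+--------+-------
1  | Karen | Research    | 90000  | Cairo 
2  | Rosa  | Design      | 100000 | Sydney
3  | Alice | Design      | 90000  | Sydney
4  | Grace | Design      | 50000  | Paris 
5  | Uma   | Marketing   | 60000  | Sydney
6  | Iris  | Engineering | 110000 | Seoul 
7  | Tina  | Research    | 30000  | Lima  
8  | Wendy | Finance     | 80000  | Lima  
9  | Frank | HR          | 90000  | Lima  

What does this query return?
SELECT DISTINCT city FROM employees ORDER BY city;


All 'city' values (row order): Cairo, Sydney, Sydney, Paris, Sydney, Seoul, Lima, Lima, Lima
Removing duplicates leaves 5 unique value(s).

5 values:
Cairo
Lima
Paris
Seoul
Sydney


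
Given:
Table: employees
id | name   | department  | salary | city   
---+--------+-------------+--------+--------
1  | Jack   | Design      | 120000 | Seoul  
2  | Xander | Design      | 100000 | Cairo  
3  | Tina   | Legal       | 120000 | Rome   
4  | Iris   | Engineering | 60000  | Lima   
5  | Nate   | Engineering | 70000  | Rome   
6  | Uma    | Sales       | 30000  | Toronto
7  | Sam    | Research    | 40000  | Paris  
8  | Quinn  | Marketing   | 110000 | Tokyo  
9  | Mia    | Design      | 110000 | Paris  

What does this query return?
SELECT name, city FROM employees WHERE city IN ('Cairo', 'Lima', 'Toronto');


Filtering: city IN ('Cairo', 'Lima', 'Toronto')
Matching: 3 rows

3 rows:
Xander, Cairo
Iris, Lima
Uma, Toronto


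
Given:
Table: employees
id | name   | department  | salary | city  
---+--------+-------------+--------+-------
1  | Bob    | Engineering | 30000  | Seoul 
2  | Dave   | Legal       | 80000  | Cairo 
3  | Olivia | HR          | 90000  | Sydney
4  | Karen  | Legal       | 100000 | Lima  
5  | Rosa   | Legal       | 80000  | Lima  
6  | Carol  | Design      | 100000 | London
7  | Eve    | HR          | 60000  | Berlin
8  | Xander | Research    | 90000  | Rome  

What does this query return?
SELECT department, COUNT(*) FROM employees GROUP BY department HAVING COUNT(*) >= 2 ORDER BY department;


Groups with count >= 2:
  HR: 2 -> PASS
  Legal: 3 -> PASS
  Design: 1 -> filtered out
  Engineering: 1 -> filtered out
  Research: 1 -> filtered out


2 groups:
HR, 2
Legal, 3


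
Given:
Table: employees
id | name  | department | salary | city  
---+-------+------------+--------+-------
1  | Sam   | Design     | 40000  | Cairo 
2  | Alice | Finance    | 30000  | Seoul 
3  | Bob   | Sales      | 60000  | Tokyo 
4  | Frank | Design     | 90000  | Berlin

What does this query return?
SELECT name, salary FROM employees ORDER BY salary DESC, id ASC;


Sorting by salary DESC, then id ASC for ties

4 rows:
Frank, 90000
Bob, 60000
Sam, 40000
Alice, 30000


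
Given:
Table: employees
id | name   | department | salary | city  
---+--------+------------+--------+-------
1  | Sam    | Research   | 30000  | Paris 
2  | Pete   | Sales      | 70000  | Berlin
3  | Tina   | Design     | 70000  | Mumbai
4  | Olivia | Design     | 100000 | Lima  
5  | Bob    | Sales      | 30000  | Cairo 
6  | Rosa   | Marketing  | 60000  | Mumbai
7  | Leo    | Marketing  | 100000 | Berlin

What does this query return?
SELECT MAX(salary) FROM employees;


Salaries: 30000, 70000, 70000, 100000, 30000, 60000, 100000
MAX = 100000

100000


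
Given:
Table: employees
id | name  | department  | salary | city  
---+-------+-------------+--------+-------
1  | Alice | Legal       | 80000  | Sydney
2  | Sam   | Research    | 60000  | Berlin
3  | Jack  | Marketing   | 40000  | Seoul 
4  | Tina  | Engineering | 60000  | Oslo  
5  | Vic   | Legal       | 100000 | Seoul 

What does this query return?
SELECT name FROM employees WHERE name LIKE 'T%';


LIKE 'T%' matches names starting with 'T'
Matching: 1

1 rows:
Tina


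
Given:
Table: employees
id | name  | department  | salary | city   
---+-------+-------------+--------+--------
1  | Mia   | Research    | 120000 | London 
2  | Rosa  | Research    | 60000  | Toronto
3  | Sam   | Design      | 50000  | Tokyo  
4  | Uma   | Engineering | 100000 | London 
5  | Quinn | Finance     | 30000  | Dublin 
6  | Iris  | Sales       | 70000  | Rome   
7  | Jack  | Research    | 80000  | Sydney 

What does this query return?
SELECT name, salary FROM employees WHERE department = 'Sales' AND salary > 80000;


Filtering: department = 'Sales' AND salary > 80000
Matching: 0 rows

Empty result set (0 rows)


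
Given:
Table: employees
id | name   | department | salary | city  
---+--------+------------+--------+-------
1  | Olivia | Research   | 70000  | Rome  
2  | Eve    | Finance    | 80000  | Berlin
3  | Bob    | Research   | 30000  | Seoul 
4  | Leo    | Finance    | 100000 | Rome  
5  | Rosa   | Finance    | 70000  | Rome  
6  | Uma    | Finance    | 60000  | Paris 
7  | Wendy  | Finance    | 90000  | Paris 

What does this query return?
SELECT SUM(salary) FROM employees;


SUM(salary) = 70000 + 80000 + 30000 + 100000 + 70000 + 60000 + 90000 = 500000

500000


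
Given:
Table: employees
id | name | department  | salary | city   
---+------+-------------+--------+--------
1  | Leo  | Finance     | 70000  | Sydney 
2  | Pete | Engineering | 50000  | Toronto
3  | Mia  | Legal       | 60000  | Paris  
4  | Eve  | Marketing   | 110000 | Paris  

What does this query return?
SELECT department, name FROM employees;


Projecting columns: department, name

4 rows:
Finance, Leo
Engineering, Pete
Legal, Mia
Marketing, Eve


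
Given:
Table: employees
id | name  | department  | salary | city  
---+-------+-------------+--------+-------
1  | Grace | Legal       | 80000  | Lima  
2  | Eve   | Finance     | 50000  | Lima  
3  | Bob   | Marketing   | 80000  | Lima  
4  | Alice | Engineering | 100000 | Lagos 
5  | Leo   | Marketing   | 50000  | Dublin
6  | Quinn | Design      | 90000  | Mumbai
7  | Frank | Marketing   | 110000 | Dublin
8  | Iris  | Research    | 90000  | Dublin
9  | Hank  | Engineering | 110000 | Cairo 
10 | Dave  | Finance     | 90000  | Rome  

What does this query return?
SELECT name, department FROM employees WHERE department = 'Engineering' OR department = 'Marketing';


Filtering: department = 'Engineering' OR 'Marketing'
Matching: 5 rows

5 rows:
Bob, Marketing
Alice, Engineering
Leo, Marketing
Frank, Marketing
Hank, Engineering


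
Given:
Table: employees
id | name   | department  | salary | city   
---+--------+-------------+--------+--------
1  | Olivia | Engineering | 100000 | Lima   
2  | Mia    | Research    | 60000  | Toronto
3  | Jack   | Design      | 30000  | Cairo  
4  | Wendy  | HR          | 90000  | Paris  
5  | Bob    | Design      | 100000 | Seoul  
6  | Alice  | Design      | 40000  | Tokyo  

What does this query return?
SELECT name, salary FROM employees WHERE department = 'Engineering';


Filtering: department = 'Engineering'
Matching rows: 1

1 rows:
Olivia, 100000


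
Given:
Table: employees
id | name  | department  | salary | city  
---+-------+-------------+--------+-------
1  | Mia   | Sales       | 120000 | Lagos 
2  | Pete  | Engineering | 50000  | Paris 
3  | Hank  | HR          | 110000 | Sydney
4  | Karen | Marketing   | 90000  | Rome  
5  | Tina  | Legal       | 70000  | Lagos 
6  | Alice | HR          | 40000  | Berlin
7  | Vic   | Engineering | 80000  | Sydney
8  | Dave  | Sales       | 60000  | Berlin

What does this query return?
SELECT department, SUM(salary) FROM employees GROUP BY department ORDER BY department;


Summing salary within each department:
  Engineering: 50000 + 80000 = 130000
  HR: 110000 + 40000 = 150000
  Legal: 70000 = 70000
  Marketing: 90000 = 90000
  Sales: 120000 + 60000 = 180000


5 groups:
Engineering, 130000
HR, 150000
Legal, 70000
Marketing, 90000
Sales, 180000


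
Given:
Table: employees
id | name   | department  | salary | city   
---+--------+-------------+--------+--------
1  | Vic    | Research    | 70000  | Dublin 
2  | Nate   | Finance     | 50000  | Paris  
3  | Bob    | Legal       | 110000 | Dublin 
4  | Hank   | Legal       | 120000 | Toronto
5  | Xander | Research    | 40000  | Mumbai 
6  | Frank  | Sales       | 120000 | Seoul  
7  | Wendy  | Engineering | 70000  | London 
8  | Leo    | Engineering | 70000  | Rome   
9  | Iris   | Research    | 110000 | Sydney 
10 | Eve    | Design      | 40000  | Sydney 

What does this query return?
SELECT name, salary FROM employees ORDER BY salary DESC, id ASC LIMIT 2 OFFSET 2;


Sort by salary DESC (id ASC tiebreak), then skip 2 and take 2
Rows 3 through 4

2 rows:
Bob, 110000
Iris, 110000


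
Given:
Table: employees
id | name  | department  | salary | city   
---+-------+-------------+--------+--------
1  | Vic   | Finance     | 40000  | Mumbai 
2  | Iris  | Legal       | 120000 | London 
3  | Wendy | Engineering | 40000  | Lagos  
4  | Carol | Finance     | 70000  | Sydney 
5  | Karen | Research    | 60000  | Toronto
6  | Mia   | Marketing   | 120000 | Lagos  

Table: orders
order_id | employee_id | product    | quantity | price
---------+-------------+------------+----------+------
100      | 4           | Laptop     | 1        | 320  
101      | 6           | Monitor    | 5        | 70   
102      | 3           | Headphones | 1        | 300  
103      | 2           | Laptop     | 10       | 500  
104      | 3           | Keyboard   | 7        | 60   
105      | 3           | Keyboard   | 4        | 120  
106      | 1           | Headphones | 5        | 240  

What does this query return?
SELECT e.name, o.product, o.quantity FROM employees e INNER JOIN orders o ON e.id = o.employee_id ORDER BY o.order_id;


Joining employees.id = orders.employee_id:
  employee Carol (id=4) -> order Laptop
  employee Mia (id=6) -> order Monitor
  employee Wendy (id=3) -> order Headphones
  employee Iris (id=2) -> order Laptop
  employee Wendy (id=3) -> order Keyboard
  employee Wendy (id=3) -> order Keyboard
  employee Vic (id=1) -> order Headphones


7 rows:
Carol, Laptop, 1
Mia, Monitor, 5
Wendy, Headphones, 1
Iris, Laptop, 10
Wendy, Keyboard, 7
Wendy, Keyboard, 4
Vic, Headphones, 5
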